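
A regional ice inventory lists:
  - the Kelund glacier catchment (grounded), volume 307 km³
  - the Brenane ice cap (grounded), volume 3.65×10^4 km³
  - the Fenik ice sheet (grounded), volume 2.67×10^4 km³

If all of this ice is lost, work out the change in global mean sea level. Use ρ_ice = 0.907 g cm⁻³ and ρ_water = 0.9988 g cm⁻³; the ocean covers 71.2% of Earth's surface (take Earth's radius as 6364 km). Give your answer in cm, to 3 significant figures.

≈ 15.9 cm

Kelund: 307 km³ × (907/998.8) = 278.8 km³ of water.
Brenane: 3.65×10^4 km³ × (907/998.8) = 3.315×10^4 km³ of water.
Fenik: 2.67×10^4 km³ × (907/998.8) = 2.425×10^4 km³ of water.
Total added water ≈ 5.767×10^13 m³ over 3.62×10^14 m² → Δh = 0.159 m = 15.9 cm.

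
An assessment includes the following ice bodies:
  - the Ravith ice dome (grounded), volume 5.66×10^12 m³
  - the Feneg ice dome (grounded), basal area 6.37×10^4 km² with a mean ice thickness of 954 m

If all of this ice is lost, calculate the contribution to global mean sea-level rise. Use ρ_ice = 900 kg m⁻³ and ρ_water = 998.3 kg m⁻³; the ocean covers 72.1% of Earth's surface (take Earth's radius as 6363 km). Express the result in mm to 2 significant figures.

Ravith: 5.66×10^12 m³ × (900/998.3) = 5.103×10^12 m³ of water.
Feneg: ice volume = 6.37×10^4 km² × 954 m = 6.077×10^4 km³; 6.077×10^4 × (900/998.3) = 5.479×10^4 km³ of water.
Total added water ≈ 5.989×10^13 m³ over 3.67×10^14 m² → Δh = 0.163 m = 160 mm.

≈ 160 mm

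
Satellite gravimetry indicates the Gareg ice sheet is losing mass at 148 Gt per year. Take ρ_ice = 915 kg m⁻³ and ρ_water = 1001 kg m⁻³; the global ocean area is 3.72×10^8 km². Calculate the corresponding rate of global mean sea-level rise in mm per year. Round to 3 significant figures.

≈ 0.397 mm/yr

ρ_w = 1001 kg m⁻³. Annual water volume added = 148 Gt / ρ_w = 1.480×10^14 kg / 1001 kg m⁻³ = 1.479×10^11 m³.
Δh per year = 1.479×10^11 / 3.72×10^14 = 3.97×10^-4 m = 0.397 mm.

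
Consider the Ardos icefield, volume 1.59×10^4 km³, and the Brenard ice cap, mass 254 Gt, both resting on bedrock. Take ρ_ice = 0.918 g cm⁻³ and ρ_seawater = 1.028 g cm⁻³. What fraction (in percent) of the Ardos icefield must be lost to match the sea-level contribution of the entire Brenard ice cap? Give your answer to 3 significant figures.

Equal sea-level rise means equal mass of meltwater, i.e. equal mass of ice lost.
Ice mass of Brenard: 2.540×10^14 kg; ice mass of Ardos: 1.460×10^16 kg.
Fraction required = 2.540×10^14 / 1.460×10^16 = 0.0174 → 1.74 %.

≈ 1.74 %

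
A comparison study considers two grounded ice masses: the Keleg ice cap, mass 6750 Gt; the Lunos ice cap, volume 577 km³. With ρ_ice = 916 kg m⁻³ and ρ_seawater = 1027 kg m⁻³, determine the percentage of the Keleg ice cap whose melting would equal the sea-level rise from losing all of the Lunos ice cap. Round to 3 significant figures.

Equal sea-level rise means equal mass of meltwater, i.e. equal mass of ice lost.
Ice mass of Lunos: 5.285×10^14 kg; ice mass of Keleg: 6.750×10^15 kg.
Fraction required = 5.285×10^14 / 6.750×10^15 = 0.0783 → 7.83 %.

≈ 7.83 %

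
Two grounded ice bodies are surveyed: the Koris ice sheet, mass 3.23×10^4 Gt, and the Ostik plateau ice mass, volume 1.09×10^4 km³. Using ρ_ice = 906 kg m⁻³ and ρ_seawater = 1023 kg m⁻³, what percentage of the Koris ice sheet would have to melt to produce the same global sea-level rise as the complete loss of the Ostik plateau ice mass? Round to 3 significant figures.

Equal sea-level rise means equal mass of meltwater, i.e. equal mass of ice lost.
Ice mass of Ostik: 9.875×10^15 kg; ice mass of Koris: 3.230×10^16 kg.
Fraction required = 9.875×10^15 / 3.230×10^16 = 0.306 → 30.6 %.

≈ 30.6 %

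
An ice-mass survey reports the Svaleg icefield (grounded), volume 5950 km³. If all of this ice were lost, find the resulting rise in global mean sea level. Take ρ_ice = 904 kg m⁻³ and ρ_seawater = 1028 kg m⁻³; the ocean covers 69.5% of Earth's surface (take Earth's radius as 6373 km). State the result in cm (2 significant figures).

Svaleg: 5950 km³ × (904/1028) = 5232 km³ of water.
Spread over 3.55×10^14 m² of ocean, Δh = 5.232×10^12 / 3.55×10^14 = 0.0148 m = 1.5 cm.

≈ 1.5 cm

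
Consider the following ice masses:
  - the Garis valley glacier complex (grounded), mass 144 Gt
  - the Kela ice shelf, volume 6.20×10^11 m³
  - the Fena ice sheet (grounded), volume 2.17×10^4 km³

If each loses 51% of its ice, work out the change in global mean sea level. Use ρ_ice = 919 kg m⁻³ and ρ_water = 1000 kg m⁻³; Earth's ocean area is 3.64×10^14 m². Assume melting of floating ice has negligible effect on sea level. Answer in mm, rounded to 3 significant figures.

≈ 28.1 mm

Garis: 0.51 × 144 Gt = 7.344×10^13 kg; dividing by ρ_w = 1000 kg m⁻³ gives 7.344×10^10 m³ of water.
The Kela ice shelf is floating and already displaces its own weight of water, so its melt adds essentially nothing to sea level.
Fena: 0.51 × 2.17×10^4 km³ × (919/1000) = 1.017×10^4 km³ of water.
Total added water ≈ 1.024×10^13 m³ over 3.64×10^14 m² → Δh = 0.0281 m = 28.1 mm.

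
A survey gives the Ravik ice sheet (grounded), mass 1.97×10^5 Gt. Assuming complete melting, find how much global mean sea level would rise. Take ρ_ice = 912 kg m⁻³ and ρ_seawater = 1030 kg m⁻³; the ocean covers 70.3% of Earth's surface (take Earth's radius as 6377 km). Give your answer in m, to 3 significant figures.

Ravik: 1.97×10^5 Gt = 1.970×10^17 kg; dividing by ρ_w = 1030 kg m⁻³ gives 1.913×10^14 m³ of water.
Spread over 3.59×10^14 m² of ocean, Δh = 1.913×10^14 / 3.59×10^14 = 0.532 m.

≈ 0.532 m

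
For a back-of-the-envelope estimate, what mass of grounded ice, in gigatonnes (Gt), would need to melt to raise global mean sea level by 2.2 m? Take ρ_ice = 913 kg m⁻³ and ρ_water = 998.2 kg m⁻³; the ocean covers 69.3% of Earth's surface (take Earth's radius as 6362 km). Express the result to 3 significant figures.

≈ 7.74×10^5 Gt

Required water volume = Δh × A = 2.2 m × 3.52×10^14 m² = 7.754×10^14 m³.
ρ_w = 998.2 kg m⁻³, so the mass of water = 7.754×10^14 m³ × 998.2 kg m⁻³ = 7.741×10^17 kg = 7.74×10^5 Gt (and the same mass of ice, by conservation).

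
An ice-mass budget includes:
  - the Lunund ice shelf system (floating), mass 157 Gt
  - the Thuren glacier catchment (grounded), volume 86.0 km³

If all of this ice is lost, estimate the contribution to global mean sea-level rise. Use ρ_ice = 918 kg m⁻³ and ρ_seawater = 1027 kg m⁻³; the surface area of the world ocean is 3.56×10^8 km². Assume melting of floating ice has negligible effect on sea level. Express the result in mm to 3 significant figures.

≈ 0.216 mm

The Lunund ice shelf system is floating and already displaces its own weight of water, so its melt adds essentially nothing to sea level.
Thuren: 86.0 km³ × (918/1027) = 76.87 km³ of water.
Total added water ≈ 7.687×10^10 m³ over 3.56×10^14 m² → Δh = 2.16×10^-4 m = 0.216 mm.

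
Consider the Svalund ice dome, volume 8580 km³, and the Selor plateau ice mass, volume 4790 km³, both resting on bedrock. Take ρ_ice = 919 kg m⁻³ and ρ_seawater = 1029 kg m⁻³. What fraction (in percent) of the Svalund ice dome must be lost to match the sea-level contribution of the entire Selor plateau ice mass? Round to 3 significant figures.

≈ 55.8 %

Equal sea-level rise means equal mass of meltwater, i.e. equal mass of ice lost.
Ice mass of Selor: 4.402×10^15 kg; ice mass of Svalund: 7.885×10^15 kg.
Fraction required = 4.402×10^15 / 7.885×10^15 = 0.558 → 55.8 %.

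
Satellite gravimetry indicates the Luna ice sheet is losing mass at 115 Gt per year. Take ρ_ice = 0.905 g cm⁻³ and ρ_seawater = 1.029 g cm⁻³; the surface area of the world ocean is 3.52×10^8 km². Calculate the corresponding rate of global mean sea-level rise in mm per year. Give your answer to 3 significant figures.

≈ 0.317 mm/yr

ρ_w = 1.029 g cm⁻³ = 1029 kg m⁻³. Annual water volume added = 115 Gt / ρ_w = 1.150×10^14 kg / 1029 kg m⁻³ = 1.118×10^11 m³.
Δh per year = 1.118×10^11 / 3.52×10^14 = 3.17×10^-4 m = 0.317 mm.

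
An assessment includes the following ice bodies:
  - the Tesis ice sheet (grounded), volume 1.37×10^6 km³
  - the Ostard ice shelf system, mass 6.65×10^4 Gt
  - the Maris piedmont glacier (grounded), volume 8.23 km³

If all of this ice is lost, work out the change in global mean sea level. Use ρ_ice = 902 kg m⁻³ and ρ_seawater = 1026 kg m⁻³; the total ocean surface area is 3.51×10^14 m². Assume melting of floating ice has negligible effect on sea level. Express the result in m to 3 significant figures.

≈ 3.43 m

Tesis: 1.37×10^6 km³ × (902/1026) = 1.204×10^6 km³ of water.
The Ostard ice shelf system is floating and already displaces its own weight of water, so its melt adds essentially nothing to sea level.
Maris: 8.23 km³ × (902/1026) = 7.235 km³ of water.
Total added water ≈ 1.204×10^15 m³ over 3.51×10^14 m² → Δh = 3.43 m.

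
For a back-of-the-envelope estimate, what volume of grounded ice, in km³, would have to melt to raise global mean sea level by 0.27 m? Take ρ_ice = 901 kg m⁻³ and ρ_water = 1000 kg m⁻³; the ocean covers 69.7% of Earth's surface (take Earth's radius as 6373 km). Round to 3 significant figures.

≈ 1.07×10^5 km³

Required water volume = Δh × A = 0.27 m × 3.56×10^14 m² = 9.605×10^13 m³ = 9.605×10^4 km³.
Ice volume = water volume × ρ_w/ρ_ice = 9.605×10^4 × 1000/901 = 1.07×10^5 km³.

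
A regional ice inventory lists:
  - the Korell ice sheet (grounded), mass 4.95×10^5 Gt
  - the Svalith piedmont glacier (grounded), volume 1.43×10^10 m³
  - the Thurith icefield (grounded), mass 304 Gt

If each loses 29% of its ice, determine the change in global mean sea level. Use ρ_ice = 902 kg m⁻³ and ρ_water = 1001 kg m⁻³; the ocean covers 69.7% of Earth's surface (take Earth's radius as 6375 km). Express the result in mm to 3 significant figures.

Korell: 0.29 × 4.95×10^5 Gt = 1.436×10^17 kg; dividing by ρ_w = 1001 kg m⁻³ gives 1.434×10^14 m³ of water.
Svalith: 0.29 × 1.43×10^10 m³ × (902/1001) = 3.737×10^9 m³ of water.
Thurith: 0.29 × 304 Gt = 8.816×10^13 kg; dividing by ρ_w = 1001 kg m⁻³ gives 8.807×10^10 m³ of water.
Total added water ≈ 1.435×10^14 m³ over 3.56×10^14 m² → Δh = 0.403 m = 403 mm.

≈ 403 mm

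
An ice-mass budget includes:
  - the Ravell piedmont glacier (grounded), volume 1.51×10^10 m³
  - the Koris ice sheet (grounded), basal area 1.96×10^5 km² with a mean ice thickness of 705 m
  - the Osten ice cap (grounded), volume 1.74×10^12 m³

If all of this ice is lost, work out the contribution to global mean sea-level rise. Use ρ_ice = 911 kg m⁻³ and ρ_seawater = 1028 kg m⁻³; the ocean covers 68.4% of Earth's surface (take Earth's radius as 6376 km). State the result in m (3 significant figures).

≈ 0.355 m

Ravell: 1.51×10^10 m³ × (911/1028) = 1.338×10^10 m³ of water.
Koris: ice volume = 1.96×10^5 km² × 705 m = 1.382×10^5 km³; 1.382×10^5 × (911/1028) = 1.225×10^5 km³ of water.
Osten: 1.74×10^12 m³ × (911/1028) = 1.542×10^12 m³ of water.
Total added water ≈ 1.240×10^14 m³ over 3.49×10^14 m² → Δh = 0.355 m.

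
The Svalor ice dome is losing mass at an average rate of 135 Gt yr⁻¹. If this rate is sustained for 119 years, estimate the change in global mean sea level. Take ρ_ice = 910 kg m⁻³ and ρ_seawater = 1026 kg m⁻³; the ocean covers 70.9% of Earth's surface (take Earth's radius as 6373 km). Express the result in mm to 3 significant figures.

Total mass lost = 135 Gt/yr × 119 yr = 1.606×10^4 Gt = 1.606×10^16 kg.
ρ_w = 1026 kg m⁻³, so water volume = 1.606×10^16 / 1026 = 1.566×10^13 m³.
Δh = 1.566×10^13 / 3.62×10^14 = 0.0433 m = 43.3 mm.

≈ 43.3 mm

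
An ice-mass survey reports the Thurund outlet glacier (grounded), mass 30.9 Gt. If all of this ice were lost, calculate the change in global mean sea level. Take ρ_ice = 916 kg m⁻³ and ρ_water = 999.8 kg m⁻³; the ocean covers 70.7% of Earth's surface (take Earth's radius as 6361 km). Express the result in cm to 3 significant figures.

Thurund: 30.9 Gt = 3.090×10^13 kg; dividing by ρ_w = 999.8 kg m⁻³ gives 3.091×10^10 m³ of water.
Spread over 3.59×10^14 m² of ocean, Δh = 3.091×10^10 / 3.59×10^14 = 8.60×10^-5 m = 8.60×10^-3 cm.

≈ 8.60×10^-3 cm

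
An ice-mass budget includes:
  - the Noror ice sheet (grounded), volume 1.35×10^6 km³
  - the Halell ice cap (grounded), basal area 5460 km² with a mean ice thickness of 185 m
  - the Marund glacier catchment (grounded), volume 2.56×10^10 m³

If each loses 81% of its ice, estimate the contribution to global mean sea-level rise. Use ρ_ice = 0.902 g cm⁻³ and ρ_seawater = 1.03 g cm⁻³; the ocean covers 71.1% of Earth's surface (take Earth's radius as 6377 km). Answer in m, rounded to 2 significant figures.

Noror: 0.81 × 1.35×10^6 km³ × (902/1030) = 9.576×10^5 km³ of water.
Halell: ice volume = 5460 km² × 185 m = 1010 km³; 0.81 × 1010 × (902/1030) = 716.5 km³ of water.
Marund: 0.81 × 2.56×10^10 m³ × (902/1030) = 1.816×10^10 m³ of water.
Total added water ≈ 9.583×10^14 m³ over 3.63×10^14 m² → Δh = 2.64 m.

≈ 2.6 m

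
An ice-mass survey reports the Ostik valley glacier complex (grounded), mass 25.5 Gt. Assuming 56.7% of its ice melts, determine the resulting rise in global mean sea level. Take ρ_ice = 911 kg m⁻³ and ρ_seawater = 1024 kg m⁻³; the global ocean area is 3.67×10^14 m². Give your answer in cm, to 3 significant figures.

Ostik: 0.567 × 25.5 Gt = 1.446×10^13 kg; dividing by ρ_w = 1024 kg m⁻³ gives 1.412×10^10 m³ of water.
Spread over 3.67×10^14 m² of ocean, Δh = 1.412×10^10 / 3.67×10^14 = 3.85×10^-5 m = 3.85×10^-3 cm.

≈ 3.85×10^-3 cm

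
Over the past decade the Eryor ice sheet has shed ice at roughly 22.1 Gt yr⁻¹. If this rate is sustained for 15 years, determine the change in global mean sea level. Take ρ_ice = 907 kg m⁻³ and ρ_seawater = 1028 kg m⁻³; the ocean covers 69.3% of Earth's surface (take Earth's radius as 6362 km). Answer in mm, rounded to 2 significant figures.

Total mass lost = 22.1 Gt/yr × 15 yr = 331.5 Gt = 3.315×10^14 kg.
ρ_w = 1028 kg m⁻³, so water volume = 3.315×10^14 / 1028 = 3.225×10^11 m³.
Δh = 3.225×10^11 / 3.52×10^14 = 9.15×10^-4 m = 0.91 mm.

≈ 0.91 mm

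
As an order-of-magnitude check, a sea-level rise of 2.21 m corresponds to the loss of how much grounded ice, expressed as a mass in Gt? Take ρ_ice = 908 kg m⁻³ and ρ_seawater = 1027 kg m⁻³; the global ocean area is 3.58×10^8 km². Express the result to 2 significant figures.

Required water volume = Δh × A = 2.21 m × 3.58×10^14 m² = 7.912×10^14 m³.
ρ_w = 1027 kg m⁻³, so the mass of water = 7.912×10^14 m³ × 1027 kg m⁻³ = 8.125×10^17 kg = 8.1×10^5 Gt (and the same mass of ice, by conservation).

≈ 8.1×10^5 Gt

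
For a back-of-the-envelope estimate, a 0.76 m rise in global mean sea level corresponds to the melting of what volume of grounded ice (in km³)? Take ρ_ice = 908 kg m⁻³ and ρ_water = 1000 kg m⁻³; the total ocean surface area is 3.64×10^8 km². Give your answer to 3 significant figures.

Required water volume = Δh × A = 0.76 m × 3.64×10^14 m² = 2.766×10^14 m³ = 2.766×10^5 km³.
Ice volume = water volume × ρ_w/ρ_ice = 2.766×10^5 × 1000/908 = 3.05×10^5 km³.

≈ 3.05×10^5 km³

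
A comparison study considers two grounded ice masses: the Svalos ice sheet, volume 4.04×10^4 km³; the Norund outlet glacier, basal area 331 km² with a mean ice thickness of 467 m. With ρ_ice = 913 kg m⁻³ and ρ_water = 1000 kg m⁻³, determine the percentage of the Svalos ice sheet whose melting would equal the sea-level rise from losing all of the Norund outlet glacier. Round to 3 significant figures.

≈ 0.383 %

Equal sea-level rise means equal mass of meltwater, i.e. equal mass of ice lost.
Ice mass of Norund: 1.411×10^14 kg; ice mass of Svalos: 3.689×10^16 kg.
Fraction required = 1.411×10^14 / 3.689×10^16 = 3.83×10^-3 → 0.383 %.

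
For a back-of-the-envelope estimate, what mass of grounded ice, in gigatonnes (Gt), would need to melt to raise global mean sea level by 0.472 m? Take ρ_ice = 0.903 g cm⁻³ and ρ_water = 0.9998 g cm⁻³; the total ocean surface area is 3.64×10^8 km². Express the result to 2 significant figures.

≈ 1.7×10^5 Gt

Required water volume = Δh × A = 0.472 m × 3.64×10^14 m² = 1.718×10^14 m³.
ρ_w = 0.9998 g cm⁻³ = 999.8 kg m⁻³, so the mass of water = 1.718×10^14 m³ × 999.8 kg m⁻³ = 1.718×10^17 kg = 1.7×10^5 Gt (and the same mass of ice, by conservation).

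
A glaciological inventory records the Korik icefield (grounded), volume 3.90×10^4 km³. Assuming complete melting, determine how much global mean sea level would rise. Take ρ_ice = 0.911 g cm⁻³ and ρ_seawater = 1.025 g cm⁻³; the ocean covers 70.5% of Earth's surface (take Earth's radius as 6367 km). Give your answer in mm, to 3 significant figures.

Korik: 3.90×10^4 km³ × (911/1025) = 3.466×10^4 km³ of water.
Spread over 3.59×10^14 m² of ocean, Δh = 3.466×10^13 / 3.59×10^14 = 0.0965 m = 96.5 mm.

≈ 96.5 mm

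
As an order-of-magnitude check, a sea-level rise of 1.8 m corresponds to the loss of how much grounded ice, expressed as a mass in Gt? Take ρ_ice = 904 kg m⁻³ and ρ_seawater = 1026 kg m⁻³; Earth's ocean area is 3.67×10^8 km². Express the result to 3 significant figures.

Required water volume = Δh × A = 1.8 m × 3.67×10^14 m² = 6.606×10^14 m³.
ρ_w = 1026 kg m⁻³, so the mass of water = 6.606×10^14 m³ × 1026 kg m⁻³ = 6.778×10^17 kg = 6.78×10^5 Gt (and the same mass of ice, by conservation).

≈ 6.78×10^5 Gt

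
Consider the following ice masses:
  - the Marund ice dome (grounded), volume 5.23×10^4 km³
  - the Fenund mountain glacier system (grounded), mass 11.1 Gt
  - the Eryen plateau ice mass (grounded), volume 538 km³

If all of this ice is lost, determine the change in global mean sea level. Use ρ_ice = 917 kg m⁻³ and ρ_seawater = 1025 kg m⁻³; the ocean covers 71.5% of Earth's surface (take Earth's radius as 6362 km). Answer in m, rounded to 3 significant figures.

Marund: 5.23×10^4 km³ × (917/1025) = 4.679×10^4 km³ of water.
Fenund: 11.1 Gt = 1.110×10^13 kg; dividing by ρ_w = 1025 kg m⁻³ gives 1.083×10^10 m³ of water.
Eryen: 538 km³ × (917/1025) = 481.3 km³ of water.
Total added water ≈ 4.728×10^13 m³ over 3.64×10^14 m² → Δh = 0.130 m.

≈ 0.130 m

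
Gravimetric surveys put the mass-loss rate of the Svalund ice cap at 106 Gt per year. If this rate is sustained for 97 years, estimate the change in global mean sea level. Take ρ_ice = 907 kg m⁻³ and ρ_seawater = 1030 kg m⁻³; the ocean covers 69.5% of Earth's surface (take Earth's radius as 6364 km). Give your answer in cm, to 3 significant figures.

Total mass lost = 106 Gt/yr × 97 yr = 1.028×10^4 Gt = 1.028×10^16 kg.
ρ_w = 1030 kg m⁻³, so water volume = 1.028×10^16 / 1030 = 9.983×10^12 m³.
Δh = 9.983×10^12 / 3.54×10^14 = 0.0282 m = 2.82 cm.

≈ 2.82 cm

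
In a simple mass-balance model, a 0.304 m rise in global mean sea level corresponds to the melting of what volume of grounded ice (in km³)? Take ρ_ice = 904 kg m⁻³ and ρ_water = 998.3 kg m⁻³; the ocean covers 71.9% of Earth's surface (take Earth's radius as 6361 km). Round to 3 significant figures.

Required water volume = Δh × A = 0.304 m × 3.66×10^14 m² = 1.111×10^14 m³ = 1.111×10^5 km³.
Ice volume = water volume × ρ_w/ρ_ice = 1.111×10^5 × 998.3/904 = 1.23×10^5 km³.

≈ 1.23×10^5 km³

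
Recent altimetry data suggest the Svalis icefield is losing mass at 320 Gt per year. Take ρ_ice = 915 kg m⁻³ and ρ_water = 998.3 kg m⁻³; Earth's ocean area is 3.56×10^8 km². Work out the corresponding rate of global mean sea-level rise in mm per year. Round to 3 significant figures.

ρ_w = 998.3 kg m⁻³. Annual water volume added = 320 Gt / ρ_w = 3.200×10^14 kg / 998.3 kg m⁻³ = 3.205×10^11 m³.
Δh per year = 3.205×10^11 / 3.56×10^14 = 9.00×10^-4 m = 0.900 mm.

≈ 0.900 mm/yr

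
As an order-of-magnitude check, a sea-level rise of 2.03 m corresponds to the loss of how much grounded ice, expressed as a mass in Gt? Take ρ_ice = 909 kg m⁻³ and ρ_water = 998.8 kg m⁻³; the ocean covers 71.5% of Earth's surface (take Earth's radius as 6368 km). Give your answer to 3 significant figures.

≈ 7.39×10^5 Gt

Required water volume = Δh × A = 2.03 m × 3.64×10^14 m² = 7.396×10^14 m³.
ρ_w = 998.8 kg m⁻³, so the mass of water = 7.396×10^14 m³ × 998.8 kg m⁻³ = 7.387×10^17 kg = 7.39×10^5 Gt (and the same mass of ice, by conservation).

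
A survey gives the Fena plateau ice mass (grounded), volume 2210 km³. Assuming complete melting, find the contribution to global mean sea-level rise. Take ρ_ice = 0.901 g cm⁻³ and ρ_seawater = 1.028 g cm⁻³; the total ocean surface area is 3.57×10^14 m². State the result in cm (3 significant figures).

≈ 0.543 cm

Fena: 2210 km³ × (901/1028) = 1937 km³ of water.
Spread over 3.57×10^14 m² of ocean, Δh = 1.937×10^12 / 3.57×10^14 = 5.43×10^-3 m = 0.543 cm.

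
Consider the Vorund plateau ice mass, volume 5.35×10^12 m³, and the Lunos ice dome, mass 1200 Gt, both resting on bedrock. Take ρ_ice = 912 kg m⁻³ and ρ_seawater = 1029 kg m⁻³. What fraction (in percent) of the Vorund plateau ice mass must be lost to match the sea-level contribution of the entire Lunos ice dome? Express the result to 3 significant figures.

≈ 24.6 %

Equal sea-level rise means equal mass of meltwater, i.e. equal mass of ice lost.
Ice mass of Lunos: 1.200×10^15 kg; ice mass of Vorund: 4.879×10^15 kg.
Fraction required = 1.200×10^15 / 4.879×10^15 = 0.246 → 24.6 %.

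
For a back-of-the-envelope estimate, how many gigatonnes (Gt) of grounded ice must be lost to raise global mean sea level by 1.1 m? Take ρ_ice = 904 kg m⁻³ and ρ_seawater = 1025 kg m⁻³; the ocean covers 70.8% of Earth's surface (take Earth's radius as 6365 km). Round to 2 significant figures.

Required water volume = Δh × A = 1.1 m × 3.60×10^14 m² = 3.965×10^14 m³.
ρ_w = 1025 kg m⁻³, so the mass of water = 3.965×10^14 m³ × 1025 kg m⁻³ = 4.064×10^17 kg = 4.1×10^5 Gt (and the same mass of ice, by conservation).

≈ 4.1×10^5 Gt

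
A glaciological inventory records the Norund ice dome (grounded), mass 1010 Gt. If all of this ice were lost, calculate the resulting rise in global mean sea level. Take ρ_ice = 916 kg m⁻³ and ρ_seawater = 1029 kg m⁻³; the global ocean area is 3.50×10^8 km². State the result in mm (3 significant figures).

Norund: 1010 Gt = 1.010×10^15 kg; dividing by ρ_w = 1029 kg m⁻³ gives 9.815×10^11 m³ of water.
Spread over 3.50×10^14 m² of ocean, Δh = 9.815×10^11 / 3.50×10^14 = 2.80×10^-3 m = 2.80 mm.

≈ 2.80 mm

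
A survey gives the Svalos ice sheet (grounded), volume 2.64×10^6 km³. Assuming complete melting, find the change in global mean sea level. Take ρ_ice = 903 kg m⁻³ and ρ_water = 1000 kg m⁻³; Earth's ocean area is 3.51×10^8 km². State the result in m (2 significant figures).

Svalos: 2.64×10^6 km³ × (903/1000) = 2.384×10^6 km³ of water.
Spread over 3.51×10^14 m² of ocean, Δh = 2.384×10^15 / 3.51×10^14 = 6.79 m.

≈ 6.8 m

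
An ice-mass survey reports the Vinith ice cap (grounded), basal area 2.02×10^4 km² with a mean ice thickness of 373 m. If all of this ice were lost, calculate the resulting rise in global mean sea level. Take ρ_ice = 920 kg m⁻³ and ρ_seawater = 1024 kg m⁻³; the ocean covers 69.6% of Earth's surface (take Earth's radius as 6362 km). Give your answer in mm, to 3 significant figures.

Vinith: ice volume = 2.02×10^4 km² × 373 m = 7535 km³; 7535 × (920/1024) = 6769 km³ of water.
Spread over 3.54×10^14 m² of ocean, Δh = 6.769×10^12 / 3.54×10^14 = 0.0191 m = 19.1 mm.

≈ 19.1 mm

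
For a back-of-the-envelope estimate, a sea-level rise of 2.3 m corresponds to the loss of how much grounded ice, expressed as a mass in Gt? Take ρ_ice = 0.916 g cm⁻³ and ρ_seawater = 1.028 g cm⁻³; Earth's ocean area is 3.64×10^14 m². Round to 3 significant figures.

≈ 8.61×10^5 Gt

Required water volume = Δh × A = 2.3 m × 3.64×10^14 m² = 8.372×10^14 m³.
ρ_w = 1.028 g cm⁻³ = 1028 kg m⁻³, so the mass of water = 8.372×10^14 m³ × 1028 kg m⁻³ = 8.606×10^17 kg = 8.61×10^5 Gt (and the same mass of ice, by conservation).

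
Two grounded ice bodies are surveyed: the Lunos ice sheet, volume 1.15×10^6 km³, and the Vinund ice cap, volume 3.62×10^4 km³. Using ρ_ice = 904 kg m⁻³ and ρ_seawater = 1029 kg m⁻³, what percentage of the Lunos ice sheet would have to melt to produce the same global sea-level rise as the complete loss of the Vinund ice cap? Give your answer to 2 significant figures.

≈ 3.1 %

Equal sea-level rise means equal mass of meltwater, i.e. equal mass of ice lost.
Ice mass of Vinund: 3.272×10^16 kg; ice mass of Lunos: 1.040×10^18 kg.
Fraction required = 3.272×10^16 / 1.040×10^18 = 0.0315 → 3.1 %.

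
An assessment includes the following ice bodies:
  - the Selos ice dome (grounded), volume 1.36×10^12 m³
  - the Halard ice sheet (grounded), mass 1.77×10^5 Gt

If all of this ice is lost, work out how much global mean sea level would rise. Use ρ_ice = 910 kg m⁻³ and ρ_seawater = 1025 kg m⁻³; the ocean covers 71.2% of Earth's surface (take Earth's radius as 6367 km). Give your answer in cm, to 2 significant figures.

Selos: 1.36×10^12 m³ × (910/1025) = 1.207×10^12 m³ of water.
Halard: 1.77×10^5 Gt = 1.770×10^17 kg; dividing by ρ_w = 1025 kg m⁻³ gives 1.727×10^14 m³ of water.
Total added water ≈ 1.739×10^14 m³ over 3.63×10^14 m² → Δh = 0.479 m = 48 cm.

≈ 48 cm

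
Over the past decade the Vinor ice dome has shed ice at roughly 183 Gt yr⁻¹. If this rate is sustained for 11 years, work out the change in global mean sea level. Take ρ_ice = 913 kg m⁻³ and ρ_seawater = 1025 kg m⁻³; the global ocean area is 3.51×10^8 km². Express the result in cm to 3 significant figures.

Total mass lost = 183 Gt/yr × 11 yr = 2013 Gt = 2.013×10^15 kg.
ρ_w = 1025 kg m⁻³, so water volume = 2.013×10^15 / 1025 = 1.964×10^12 m³.
Δh = 1.964×10^12 / 3.51×10^14 = 5.60×10^-3 m = 0.560 cm.

≈ 0.560 cm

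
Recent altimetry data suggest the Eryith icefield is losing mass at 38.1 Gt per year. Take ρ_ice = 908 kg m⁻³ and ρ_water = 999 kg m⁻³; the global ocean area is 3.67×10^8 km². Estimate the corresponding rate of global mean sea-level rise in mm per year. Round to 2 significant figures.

ρ_w = 999 kg m⁻³. Annual water volume added = 38.1 Gt / ρ_w = 3.810×10^13 kg / 999 kg m⁻³ = 3.814×10^10 m³.
Δh per year = 3.814×10^10 / 3.67×10^14 = 1.04×10^-4 m = 0.10 mm.

≈ 0.10 mm/yr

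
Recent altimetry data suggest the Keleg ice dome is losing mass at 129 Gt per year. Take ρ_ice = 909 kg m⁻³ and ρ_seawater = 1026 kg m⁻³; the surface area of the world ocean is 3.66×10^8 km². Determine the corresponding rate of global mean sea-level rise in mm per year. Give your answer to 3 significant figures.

≈ 0.344 mm/yr

ρ_w = 1026 kg m⁻³. Annual water volume added = 129 Gt / ρ_w = 1.290×10^14 kg / 1026 kg m⁻³ = 1.257×10^11 m³.
Δh per year = 1.257×10^11 / 3.66×10^14 = 3.44×10^-4 m = 0.344 mm.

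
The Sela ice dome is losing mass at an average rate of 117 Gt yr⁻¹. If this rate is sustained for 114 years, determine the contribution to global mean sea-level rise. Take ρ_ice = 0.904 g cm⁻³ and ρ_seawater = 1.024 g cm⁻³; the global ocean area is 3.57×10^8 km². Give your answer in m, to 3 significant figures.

Total mass lost = 117 Gt/yr × 114 yr = 1.334×10^4 Gt = 1.334×10^16 kg.
ρ_w = 1.024 g cm⁻³ = 1024 kg m⁻³, so water volume = 1.334×10^16 / 1024 = 1.303×10^13 m³.
Δh = 1.303×10^13 / 3.57×10^14 = 0.0365 m.

≈ 0.0365 m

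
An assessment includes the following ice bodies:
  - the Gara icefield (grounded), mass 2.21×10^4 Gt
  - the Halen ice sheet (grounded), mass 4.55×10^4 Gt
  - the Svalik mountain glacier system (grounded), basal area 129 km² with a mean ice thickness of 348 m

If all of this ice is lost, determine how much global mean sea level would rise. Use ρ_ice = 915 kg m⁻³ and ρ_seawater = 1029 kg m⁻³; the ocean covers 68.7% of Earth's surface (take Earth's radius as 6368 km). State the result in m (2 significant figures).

≈ 0.19 m

Gara: 2.21×10^4 Gt = 2.210×10^16 kg; dividing by ρ_w = 1029 kg m⁻³ gives 2.148×10^13 m³ of water.
Halen: 4.55×10^4 Gt = 4.550×10^16 kg; dividing by ρ_w = 1029 kg m⁻³ gives 4.422×10^13 m³ of water.
Svalik: ice volume = 129 km² × 348 m = 44.89 km³; 44.89 × (915/1029) = 39.92 km³ of water.
Total added water ≈ 6.573×10^13 m³ over 3.50×10^14 m² → Δh = 0.188 m.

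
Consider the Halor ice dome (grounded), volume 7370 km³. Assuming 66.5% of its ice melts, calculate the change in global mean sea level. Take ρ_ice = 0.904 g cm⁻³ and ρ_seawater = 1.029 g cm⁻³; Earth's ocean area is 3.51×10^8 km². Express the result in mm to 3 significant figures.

≈ 12.3 mm

Halor: 0.665 × 7370 km³ × (904/1029) = 4306 km³ of water.
Spread over 3.51×10^14 m² of ocean, Δh = 4.306×10^12 / 3.51×10^14 = 0.0123 m = 12.3 mm.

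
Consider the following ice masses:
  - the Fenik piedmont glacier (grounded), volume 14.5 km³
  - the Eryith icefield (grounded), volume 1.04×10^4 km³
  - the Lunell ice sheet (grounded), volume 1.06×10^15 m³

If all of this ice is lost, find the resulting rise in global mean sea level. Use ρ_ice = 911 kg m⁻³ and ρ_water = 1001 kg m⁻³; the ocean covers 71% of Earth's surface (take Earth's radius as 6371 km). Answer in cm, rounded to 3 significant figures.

≈ 269 cm

Fenik: 14.5 km³ × (911/1001) = 13.20 km³ of water.
Eryith: 1.04×10^4 km³ × (911/1001) = 9465 km³ of water.
Lunell: 1.06×10^15 m³ × (911/1001) = 9.647×10^14 m³ of water.
Total added water ≈ 9.742×10^14 m³ over 3.62×10^14 m² → Δh = 2.69 m = 269 cm.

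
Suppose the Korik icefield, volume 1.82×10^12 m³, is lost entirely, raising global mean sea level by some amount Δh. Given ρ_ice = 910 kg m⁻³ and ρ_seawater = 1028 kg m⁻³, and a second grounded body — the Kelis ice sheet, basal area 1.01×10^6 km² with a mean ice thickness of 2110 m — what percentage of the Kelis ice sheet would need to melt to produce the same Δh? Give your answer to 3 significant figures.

Equal sea-level rise means equal mass of meltwater, i.e. equal mass of ice lost.
Ice mass of Korik: 1.656×10^15 kg; ice mass of Kelis: 1.939×10^18 kg.
Fraction required = 1.656×10^15 / 1.939×10^18 = 8.54×10^-4 → 0.0854 %.

≈ 0.0854 %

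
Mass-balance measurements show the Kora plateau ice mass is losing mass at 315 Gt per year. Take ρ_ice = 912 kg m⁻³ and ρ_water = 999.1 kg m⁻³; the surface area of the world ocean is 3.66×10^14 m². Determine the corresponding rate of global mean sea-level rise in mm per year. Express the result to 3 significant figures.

≈ 0.861 mm/yr

ρ_w = 999.1 kg m⁻³. Annual water volume added = 315 Gt / ρ_w = 3.150×10^14 kg / 999.1 kg m⁻³ = 3.153×10^11 m³.
Δh per year = 3.153×10^11 / 3.66×10^14 = 8.61×10^-4 m = 0.861 mm.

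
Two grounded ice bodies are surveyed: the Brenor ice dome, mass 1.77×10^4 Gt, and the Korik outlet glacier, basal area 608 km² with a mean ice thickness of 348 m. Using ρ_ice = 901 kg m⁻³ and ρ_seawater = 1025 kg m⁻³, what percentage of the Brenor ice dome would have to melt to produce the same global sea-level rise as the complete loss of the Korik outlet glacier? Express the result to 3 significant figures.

Equal sea-level rise means equal mass of meltwater, i.e. equal mass of ice lost.
Ice mass of Korik: 1.906×10^14 kg; ice mass of Brenor: 1.770×10^16 kg.
Fraction required = 1.906×10^14 / 1.770×10^16 = 0.0108 → 1.08 %.

≈ 1.08 %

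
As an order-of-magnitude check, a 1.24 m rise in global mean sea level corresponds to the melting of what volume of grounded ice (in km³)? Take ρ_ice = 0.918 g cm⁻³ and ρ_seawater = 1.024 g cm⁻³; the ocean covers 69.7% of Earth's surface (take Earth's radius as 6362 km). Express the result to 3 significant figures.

Required water volume = Δh × A = 1.24 m × 3.55×10^14 m² = 4.396×10^14 m³ = 4.396×10^5 km³.
Ice volume = water volume × ρ_w/ρ_ice = 4.396×10^5 × 1024/918 = 4.90×10^5 km³.

≈ 4.90×10^5 km³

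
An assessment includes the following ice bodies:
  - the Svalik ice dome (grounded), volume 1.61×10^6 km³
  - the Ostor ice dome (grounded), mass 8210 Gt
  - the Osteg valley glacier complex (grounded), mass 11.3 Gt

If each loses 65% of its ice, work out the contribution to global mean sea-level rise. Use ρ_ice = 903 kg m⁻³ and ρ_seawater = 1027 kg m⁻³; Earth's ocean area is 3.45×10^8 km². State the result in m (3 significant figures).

Svalik: 0.65 × 1.61×10^6 km³ × (903/1027) = 9.201×10^5 km³ of water.
Ostor: 0.65 × 8210 Gt = 5.336×10^15 kg; dividing by ρ_w = 1027 kg m⁻³ gives 5.196×10^12 m³ of water.
Osteg: 0.65 × 11.3 Gt = 7.345×10^12 kg; dividing by ρ_w = 1027 kg m⁻³ gives 7.152×10^9 m³ of water.
Total added water ≈ 9.253×10^14 m³ over 3.45×10^14 m² → Δh = 2.68 m.

≈ 2.68 m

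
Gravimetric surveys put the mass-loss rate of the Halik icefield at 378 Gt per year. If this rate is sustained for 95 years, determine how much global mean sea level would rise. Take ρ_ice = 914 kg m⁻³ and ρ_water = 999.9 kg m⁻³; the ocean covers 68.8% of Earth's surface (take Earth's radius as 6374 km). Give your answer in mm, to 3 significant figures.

≈ 102 mm

Total mass lost = 378 Gt/yr × 95 yr = 3.591×10^4 Gt = 3.591×10^16 kg.
ρ_w = 999.9 kg m⁻³, so water volume = 3.591×10^16 / 999.9 = 3.591×10^13 m³.
Δh = 3.591×10^13 / 3.51×10^14 = 0.102 m = 102 mm.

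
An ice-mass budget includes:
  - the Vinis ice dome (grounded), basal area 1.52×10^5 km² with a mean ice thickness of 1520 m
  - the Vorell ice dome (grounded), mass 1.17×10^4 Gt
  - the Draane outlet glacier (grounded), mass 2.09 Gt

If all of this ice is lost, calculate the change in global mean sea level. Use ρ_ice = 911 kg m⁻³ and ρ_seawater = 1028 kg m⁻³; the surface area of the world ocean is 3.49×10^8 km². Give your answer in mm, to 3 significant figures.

≈ 619 mm

Vinis: ice volume = 1.52×10^5 km² × 1520 m = 2.310×10^5 km³; 2.310×10^5 × (911/1028) = 2.047×10^5 km³ of water.
Vorell: 1.17×10^4 Gt = 1.170×10^16 kg; dividing by ρ_w = 1028 kg m⁻³ gives 1.138×10^13 m³ of water.
Draane: 2.09 Gt = 2.090×10^12 kg; dividing by ρ_w = 1028 kg m⁻³ gives 2.033×10^9 m³ of water.
Total added water ≈ 2.161×10^14 m³ over 3.49×10^14 m² → Δh = 0.619 m = 619 mm.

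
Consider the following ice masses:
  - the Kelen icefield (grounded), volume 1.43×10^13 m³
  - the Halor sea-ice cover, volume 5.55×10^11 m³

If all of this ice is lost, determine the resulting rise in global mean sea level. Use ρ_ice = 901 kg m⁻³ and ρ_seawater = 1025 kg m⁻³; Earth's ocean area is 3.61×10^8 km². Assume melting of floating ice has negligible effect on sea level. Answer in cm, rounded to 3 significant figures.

≈ 3.48 cm

Kelen: 1.43×10^13 m³ × (901/1025) = 1.257×10^13 m³ of water.
The Halor sea-ice cover is floating and already displaces its own weight of water, so its melt adds essentially nothing to sea level.
Total added water ≈ 1.257×10^13 m³ over 3.61×10^14 m² → Δh = 0.0348 m = 3.48 cm.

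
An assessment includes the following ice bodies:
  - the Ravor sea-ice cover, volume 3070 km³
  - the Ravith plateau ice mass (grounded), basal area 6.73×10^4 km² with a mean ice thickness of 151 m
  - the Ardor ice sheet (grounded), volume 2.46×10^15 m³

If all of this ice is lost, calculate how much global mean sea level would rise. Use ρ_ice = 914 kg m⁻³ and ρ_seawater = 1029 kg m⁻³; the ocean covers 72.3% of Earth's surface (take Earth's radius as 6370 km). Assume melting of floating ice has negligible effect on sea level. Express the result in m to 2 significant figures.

The Ravor sea-ice cover is floating and already displaces its own weight of water, so its melt adds essentially nothing to sea level.
Ravith: ice volume = 6.73×10^4 km² × 151 m = 1.016×10^4 km³; 1.016×10^4 × (914/1029) = 9027 km³ of water.
Ardor: 2.46×10^15 m³ × (914/1029) = 2.185×10^15 m³ of water.
Total added water ≈ 2.194×10^15 m³ over 3.69×10^14 m² → Δh = 5.95 m.

≈ 6.0 m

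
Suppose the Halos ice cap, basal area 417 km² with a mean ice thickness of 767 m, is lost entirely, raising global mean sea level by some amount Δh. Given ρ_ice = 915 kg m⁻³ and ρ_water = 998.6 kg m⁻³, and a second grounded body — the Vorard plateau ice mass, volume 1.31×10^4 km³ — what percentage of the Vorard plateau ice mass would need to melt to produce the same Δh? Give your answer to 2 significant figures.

Equal sea-level rise means equal mass of meltwater, i.e. equal mass of ice lost.
Ice mass of Halos: 2.927×10^14 kg; ice mass of Vorard: 1.199×10^16 kg.
Fraction required = 2.927×10^14 / 1.199×10^16 = 0.0244 → 2.4 %.

≈ 2.4 %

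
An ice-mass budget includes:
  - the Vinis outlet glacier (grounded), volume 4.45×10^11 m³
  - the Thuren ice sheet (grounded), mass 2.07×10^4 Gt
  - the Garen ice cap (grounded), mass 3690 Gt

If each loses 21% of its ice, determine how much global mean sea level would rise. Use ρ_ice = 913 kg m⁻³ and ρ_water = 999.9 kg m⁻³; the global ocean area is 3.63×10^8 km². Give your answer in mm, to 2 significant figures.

Vinis: 0.21 × 4.45×10^11 m³ × (913/999.9) = 8.533×10^10 m³ of water.
Thuren: 0.21 × 2.07×10^4 Gt = 4.347×10^15 kg; dividing by ρ_w = 999.9 kg m⁻³ gives 4.347×10^12 m³ of water.
Garen: 0.21 × 3690 Gt = 7.749×10^14 kg; dividing by ρ_w = 999.9 kg m⁻³ gives 7.750×10^11 m³ of water.
Total added water ≈ 5.208×10^12 m³ over 3.63×10^14 m² → Δh = 0.0143 m = 14 mm.

≈ 14 mm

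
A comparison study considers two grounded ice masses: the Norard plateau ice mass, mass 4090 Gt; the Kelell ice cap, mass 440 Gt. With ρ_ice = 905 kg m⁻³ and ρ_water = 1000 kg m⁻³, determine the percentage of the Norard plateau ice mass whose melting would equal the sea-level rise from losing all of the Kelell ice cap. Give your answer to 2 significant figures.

≈ 11 %

Equal sea-level rise means equal mass of meltwater, i.e. equal mass of ice lost.
Ice mass of Kelell: 4.400×10^14 kg; ice mass of Norard: 4.090×10^15 kg.
Fraction required = 4.400×10^14 / 4.090×10^15 = 0.108 → 11 %.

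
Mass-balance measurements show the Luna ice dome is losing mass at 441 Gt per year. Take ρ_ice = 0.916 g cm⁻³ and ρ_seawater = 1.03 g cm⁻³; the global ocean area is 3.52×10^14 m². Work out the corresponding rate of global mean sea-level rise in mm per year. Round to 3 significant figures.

≈ 1.22 mm/yr

ρ_w = 1.03 g cm⁻³ = 1030 kg m⁻³. Annual water volume added = 441 Gt / ρ_w = 4.410×10^14 kg / 1030 kg m⁻³ = 4.282×10^11 m³.
Δh per year = 4.282×10^11 / 3.52×10^14 = 1.22×10^-3 m = 1.22 mm.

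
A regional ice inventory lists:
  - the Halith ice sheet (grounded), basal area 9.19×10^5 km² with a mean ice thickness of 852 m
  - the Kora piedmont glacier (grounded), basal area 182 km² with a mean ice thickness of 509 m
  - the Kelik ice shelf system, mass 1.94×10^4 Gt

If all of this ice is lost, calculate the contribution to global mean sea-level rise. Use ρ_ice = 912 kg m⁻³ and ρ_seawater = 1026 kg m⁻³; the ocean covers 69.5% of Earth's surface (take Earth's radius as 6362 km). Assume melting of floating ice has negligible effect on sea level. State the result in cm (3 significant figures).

≈ 197 cm

Halith: ice volume = 9.19×10^5 km² × 852 m = 7.830×10^5 km³; 7.830×10^5 × (912/1026) = 6.960×10^5 km³ of water.
Kora: ice volume = 182 km² × 509 m = 92.64 km³; 92.64 × (912/1026) = 82.34 km³ of water.
The Kelik ice shelf system is floating and already displaces its own weight of water, so its melt adds essentially nothing to sea level.
Total added water ≈ 6.961×10^14 m³ over 3.53×10^14 m² → Δh = 1.97 m = 197 cm.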